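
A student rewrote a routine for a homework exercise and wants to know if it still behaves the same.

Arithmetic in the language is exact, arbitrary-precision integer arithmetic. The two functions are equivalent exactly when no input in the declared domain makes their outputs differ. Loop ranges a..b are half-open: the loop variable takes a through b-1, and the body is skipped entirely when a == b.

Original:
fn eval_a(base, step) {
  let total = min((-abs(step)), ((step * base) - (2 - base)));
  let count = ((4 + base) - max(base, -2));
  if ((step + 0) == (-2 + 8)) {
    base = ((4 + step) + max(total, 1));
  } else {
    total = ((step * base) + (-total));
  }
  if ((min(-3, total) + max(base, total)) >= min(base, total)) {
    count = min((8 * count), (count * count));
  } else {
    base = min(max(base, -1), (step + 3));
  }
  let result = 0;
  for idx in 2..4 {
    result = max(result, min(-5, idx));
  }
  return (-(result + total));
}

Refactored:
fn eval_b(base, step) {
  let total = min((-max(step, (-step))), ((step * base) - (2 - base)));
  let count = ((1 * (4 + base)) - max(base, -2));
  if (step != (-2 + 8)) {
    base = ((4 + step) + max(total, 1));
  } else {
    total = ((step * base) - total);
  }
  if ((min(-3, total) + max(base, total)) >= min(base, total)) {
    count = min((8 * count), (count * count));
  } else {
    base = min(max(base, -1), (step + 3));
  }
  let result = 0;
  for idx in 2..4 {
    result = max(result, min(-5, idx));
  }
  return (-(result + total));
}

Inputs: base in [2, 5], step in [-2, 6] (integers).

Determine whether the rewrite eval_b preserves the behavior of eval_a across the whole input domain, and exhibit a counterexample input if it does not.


Evaluate both at base=2, step=-2.
eval_a: total becomes -4; next count becomes 4; next ((step + 0) == (-2 + 8)) evaluates to false; next total becomes 0; next ((min(-3, total) + max(base, total)) >= min(base, total)) evaluates to false; next base becomes 1; next result becomes 0; next at idx=2:; next result becomes 0; next at idx=3:; next result becomes 0; next final value 0
eval_b: total becomes -4; next count becomes 4; next (step != (-2 + 8)) evaluates to true; next base becomes 3; next ((min(-3, total) + max(base, total)) >= min(base, total)) evaluates to true; next count becomes 16; next result becomes 0; next at idx=2:; next result becomes 0; next at idx=3:; next result becomes 0; next final value 4
0 against 4: the behavior changed.
verdict: not equivalent; witness: base=2, step=-2


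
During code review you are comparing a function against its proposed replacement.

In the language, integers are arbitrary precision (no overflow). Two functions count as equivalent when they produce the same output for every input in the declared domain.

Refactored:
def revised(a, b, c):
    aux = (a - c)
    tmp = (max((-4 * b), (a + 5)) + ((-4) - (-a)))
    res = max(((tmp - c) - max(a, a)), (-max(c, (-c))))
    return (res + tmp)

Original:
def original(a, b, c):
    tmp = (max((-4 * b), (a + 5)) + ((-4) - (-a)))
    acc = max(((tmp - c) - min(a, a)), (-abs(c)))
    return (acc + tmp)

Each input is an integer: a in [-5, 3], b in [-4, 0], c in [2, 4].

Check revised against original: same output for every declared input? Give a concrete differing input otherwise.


Equivalent. Although `min(a, a)` became `max(a, a)`, no input in the stated domain can expose it.
Across all 135 domain points the two functions coincide.
As a probe, take a=-3, b=-4, c=3: original runs tmp := 9 | acc := 9 | result 18; revised runs aux := -6 | tmp := 9 | res := 9 | result 18; both end at 18.
verdict: equivalent


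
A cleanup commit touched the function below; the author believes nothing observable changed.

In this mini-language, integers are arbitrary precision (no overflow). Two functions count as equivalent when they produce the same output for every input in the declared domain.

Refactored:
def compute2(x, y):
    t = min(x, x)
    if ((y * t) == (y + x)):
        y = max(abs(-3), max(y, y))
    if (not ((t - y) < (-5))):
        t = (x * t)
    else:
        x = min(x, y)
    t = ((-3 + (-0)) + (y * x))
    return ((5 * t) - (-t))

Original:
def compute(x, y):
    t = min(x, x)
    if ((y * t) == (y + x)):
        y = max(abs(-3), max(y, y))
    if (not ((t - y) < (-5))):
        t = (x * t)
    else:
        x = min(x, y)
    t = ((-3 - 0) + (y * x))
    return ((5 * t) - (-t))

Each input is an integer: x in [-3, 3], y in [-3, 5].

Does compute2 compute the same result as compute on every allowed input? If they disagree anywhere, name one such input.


The two are interchangeable: arithmetic usage differs, and every declared input agrees.
Tracing x=0, y=-2: compute: t = 0; ((y * t) == (y + x)) -> false; (not ((t - y) < (-5))) -> true; t = 0; t = -3; return -18 | compute2: t = 0; ((y * t) == (y + x)) -> false; (not ((t - y) < (-5))) -> true; t = 0; t = -3; return -18 — matching result -18.
Every one of the 63 inputs gives matching results.
verdict: equivalent


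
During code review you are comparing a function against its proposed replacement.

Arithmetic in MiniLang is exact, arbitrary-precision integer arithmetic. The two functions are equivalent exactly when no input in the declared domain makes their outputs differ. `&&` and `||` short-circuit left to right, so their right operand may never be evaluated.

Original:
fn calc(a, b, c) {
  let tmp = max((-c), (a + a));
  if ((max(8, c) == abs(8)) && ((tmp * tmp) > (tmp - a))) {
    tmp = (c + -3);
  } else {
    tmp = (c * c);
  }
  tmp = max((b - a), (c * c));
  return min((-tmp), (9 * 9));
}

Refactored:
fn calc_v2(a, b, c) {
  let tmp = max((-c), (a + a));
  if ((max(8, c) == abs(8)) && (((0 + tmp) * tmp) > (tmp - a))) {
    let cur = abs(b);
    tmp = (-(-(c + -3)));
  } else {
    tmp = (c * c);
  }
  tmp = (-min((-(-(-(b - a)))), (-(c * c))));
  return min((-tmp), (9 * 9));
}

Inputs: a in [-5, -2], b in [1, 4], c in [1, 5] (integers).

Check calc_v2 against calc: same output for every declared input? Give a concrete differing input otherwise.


The two are interchangeable: local variable names differ; min/max/abs usage differs; arithmetic usage differs; constant usage differs; statement counts differ, and every declared input agrees.
Spot check at a=-2, b=3, c=4 — calc: tmp = -4; ((max(8, c) == abs(8)) && ((tmp * tmp) > (tmp - a))) -> true; tmp = 1; tmp = 16; return -16. calc_v2: tmp = -4; ((max(8, c) == abs(8)) && (((0 + tmp) * tmp) > (tmp - a))) -> true; cur = 3; tmp = 1; tmp = 16; return -16. Both give -16.
Across all 80 domain points the two functions coincide.
verdict: equivalent


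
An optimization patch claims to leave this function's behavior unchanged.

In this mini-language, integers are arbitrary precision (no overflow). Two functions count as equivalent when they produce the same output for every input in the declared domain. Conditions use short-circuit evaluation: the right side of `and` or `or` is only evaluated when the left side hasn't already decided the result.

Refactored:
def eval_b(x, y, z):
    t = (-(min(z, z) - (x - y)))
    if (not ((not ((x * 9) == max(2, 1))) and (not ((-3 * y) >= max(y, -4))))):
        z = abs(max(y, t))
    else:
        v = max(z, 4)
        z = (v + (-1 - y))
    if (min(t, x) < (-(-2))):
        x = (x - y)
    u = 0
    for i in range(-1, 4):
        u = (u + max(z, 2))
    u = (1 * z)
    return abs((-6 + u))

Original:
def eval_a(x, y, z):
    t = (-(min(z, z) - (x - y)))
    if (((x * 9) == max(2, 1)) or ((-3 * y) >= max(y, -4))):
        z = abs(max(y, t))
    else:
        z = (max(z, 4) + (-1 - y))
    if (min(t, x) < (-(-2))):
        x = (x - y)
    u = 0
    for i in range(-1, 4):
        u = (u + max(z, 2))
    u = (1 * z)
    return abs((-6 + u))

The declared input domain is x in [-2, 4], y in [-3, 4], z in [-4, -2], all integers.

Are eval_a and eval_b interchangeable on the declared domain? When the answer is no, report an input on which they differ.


The two are interchangeable: statement counts differ, boolean connective usage differs, local variable names differ, and every declared input agrees.
Tracing x=1, y=0, z=-2: eval_a: t = 3; (((x * 9) == max(2, 1)) or ((-3 * y) >= max(y, -4))) -> true; z = 3; (min(t, x) < (-(-2))) -> true; x = 1; u = 0; [i=-1]; u = 3; [i=0]; u = 6; [i=1]; u = 9; [i=2]; u = 12; [i=3]; u = 15; u = 3; return 3 | eval_b: t = 3; (not ((not ((x * 9) == max(2, 1))) and (not ((-3 * y) >= max(y, -4))))) -> true; z = 3; (min(t, x) < (-(-2))) -> true; x = 1; u = 0; [i=-1]; u = 3; [i=0]; u = 6; [i=1]; u = 9; [i=2]; u = 12; [i=3]; u = 15; u = 3; return 3 — matching result 3.
Sweeping the whole domain (168 inputs) finds no disagreement.
verdict: equivalent


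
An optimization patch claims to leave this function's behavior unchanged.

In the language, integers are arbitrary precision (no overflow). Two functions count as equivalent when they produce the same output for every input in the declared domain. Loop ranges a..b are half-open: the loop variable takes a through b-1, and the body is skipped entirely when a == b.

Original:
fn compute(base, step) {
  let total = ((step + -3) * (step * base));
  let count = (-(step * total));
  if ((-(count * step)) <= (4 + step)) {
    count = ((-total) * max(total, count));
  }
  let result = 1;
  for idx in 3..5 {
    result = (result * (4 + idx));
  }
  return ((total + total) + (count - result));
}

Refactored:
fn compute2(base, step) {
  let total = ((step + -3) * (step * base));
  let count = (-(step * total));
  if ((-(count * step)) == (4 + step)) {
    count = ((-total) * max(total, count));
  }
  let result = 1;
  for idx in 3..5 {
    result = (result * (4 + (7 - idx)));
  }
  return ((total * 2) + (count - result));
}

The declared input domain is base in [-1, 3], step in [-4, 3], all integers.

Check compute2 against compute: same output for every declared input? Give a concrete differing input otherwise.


There is a counterexample at base=-1, step=-4: -896 on one side, -224 on the other.
compute: total=-28, then count=-112, then ((-(count * step)) <= (4 + step)) is true, then count=-784, then result=1, then (idx=3), then result=7, then (idx=4), then result=56, then returns -896
compute2: total=-28, then count=-112, then ((-(count * step)) == (4 + step)) is false, then result=1, then (idx=3), then result=8, then (idx=4), then result=56, then returns -224
verdict: not equivalent; witness: base=-1, step=-4


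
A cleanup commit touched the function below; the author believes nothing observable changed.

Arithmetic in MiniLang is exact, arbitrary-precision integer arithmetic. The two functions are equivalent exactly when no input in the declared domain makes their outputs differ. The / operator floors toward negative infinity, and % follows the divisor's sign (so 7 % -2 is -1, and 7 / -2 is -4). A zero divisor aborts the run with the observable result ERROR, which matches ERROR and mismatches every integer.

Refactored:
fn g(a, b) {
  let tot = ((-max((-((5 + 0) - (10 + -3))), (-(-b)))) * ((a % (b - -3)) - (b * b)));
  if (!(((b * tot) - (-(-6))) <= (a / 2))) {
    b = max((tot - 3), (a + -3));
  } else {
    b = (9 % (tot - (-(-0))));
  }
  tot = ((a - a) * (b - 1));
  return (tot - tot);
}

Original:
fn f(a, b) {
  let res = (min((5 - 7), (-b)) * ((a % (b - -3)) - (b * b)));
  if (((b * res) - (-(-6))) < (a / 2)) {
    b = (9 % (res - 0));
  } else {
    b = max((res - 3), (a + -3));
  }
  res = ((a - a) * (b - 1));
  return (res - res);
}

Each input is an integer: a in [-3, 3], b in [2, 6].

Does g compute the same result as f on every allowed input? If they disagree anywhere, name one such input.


Equivalent. One difference looks behavioral, but it never changes the outcome for any declared input.
Sweeping the whole domain (35 inputs) finds no disagreement.
Spot check at a=-1, b=2 — f: res := 0 | (((b * res) - (-(-6))) < (a / 2)): true | divide-by-zero, output ERROR. g: tot := 0 | (!(((b * tot) - (-(-6))) <= (a / 2))): false | divide-by-zero, output ERROR. Both give ERROR.
verdict: equivalent


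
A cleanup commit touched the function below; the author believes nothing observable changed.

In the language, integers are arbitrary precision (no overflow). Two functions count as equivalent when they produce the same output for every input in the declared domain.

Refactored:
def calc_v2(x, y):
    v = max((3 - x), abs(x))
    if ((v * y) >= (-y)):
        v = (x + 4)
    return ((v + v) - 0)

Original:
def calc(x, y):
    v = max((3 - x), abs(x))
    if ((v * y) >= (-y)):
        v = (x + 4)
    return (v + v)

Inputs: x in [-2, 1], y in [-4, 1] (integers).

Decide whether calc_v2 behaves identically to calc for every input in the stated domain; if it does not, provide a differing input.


Comparing the listings, the differences include: arithmetic usage differs; constant usage differs.
As a probe, take x=-2, y=-3: calc runs v = 5; ((v * y) >= (-y)) -> false; return 10; calc_v2 runs v = 5; ((v * y) >= (-y)) -> false; return 10; both end at 10.
Checked all 24 inputs in the declared domain: the outputs agree on every one.
verdict: equivalent


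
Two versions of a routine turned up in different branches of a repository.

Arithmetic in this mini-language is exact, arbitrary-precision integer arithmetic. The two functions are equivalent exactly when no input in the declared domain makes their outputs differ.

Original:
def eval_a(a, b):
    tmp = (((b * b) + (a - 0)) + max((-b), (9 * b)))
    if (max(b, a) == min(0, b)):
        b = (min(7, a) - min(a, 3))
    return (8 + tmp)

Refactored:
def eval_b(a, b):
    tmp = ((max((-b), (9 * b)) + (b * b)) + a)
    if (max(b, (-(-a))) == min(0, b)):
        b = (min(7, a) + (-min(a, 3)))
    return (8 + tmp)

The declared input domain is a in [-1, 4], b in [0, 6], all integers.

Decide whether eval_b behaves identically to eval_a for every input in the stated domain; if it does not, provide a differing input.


This is a faithful refactor — constant usage differs; and arithmetic usage differs, but the computed results match everywhere.
As a probe, take a=-1, b=3: eval_a runs tmp becomes 35; next (max(b, a) == min(0, b)) evaluates to false; next final value 43; eval_b runs tmp becomes 35; next (max(b, (-(-a))) == min(0, b)) evaluates to false; next final value 43; both end at 43.
An exhaustive pass over the 42 declared inputs shows identical outputs.
verdict: equivalent


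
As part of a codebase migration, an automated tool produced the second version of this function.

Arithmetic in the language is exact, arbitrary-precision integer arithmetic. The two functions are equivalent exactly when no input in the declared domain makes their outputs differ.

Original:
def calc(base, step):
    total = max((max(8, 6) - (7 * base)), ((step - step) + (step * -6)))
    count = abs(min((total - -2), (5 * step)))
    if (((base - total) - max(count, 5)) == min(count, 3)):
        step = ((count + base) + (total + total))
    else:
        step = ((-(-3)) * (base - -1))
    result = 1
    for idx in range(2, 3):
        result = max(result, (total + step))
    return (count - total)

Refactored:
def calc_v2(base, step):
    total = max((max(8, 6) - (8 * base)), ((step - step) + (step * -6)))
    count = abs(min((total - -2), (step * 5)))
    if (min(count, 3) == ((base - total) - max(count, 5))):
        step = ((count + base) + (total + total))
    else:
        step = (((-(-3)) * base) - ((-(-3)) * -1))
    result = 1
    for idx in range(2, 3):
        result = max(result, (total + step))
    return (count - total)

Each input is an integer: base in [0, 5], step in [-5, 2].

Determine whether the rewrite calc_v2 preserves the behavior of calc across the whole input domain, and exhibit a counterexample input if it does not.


Try base=1, step=0.
calc: total becomes 1; next count becomes 0; next (((base - total) - max(count, 5)) == min(count, 3)) evaluates to false; next step becomes 6; next result becomes 1; next at idx=2:; next result becomes 7; next final value -1
calc_v2: total becomes 0; next count becomes 0; next (min(count, 3) == ((base - total) - max(count, 5))) evaluates to false; next step becomes 6; next result becomes 1; next at idx=2:; next result becomes 6; next final value 0
-1 against 0: the behavior changed.
verdict: not equivalent; witness: base=1, step=0


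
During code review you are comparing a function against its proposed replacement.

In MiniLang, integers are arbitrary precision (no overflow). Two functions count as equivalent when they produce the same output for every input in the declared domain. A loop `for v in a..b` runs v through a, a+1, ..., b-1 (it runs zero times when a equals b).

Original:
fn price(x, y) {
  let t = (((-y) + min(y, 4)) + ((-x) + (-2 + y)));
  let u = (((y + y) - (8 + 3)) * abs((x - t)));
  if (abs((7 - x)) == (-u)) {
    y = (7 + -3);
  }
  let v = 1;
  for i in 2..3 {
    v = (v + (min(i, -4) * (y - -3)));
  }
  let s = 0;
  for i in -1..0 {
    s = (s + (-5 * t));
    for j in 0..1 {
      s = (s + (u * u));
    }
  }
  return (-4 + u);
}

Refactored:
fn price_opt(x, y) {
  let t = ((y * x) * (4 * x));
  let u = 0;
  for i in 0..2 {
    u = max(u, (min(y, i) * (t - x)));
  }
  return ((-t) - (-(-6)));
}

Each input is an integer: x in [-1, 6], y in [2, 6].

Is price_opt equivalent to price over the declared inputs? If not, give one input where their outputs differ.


Not equivalent: x=-1, y=2 separates them (-18 vs -14).
price: t = 1; u = -14; (abs((7 - x)) == (-u)) -> false; v = 1; [i=2]; v = -19; s = 0; [i=-1]; s = -5; [j=0]; s = 191; return -18
price_opt: t = 8; u = 0; [i=0]; u = 0; [i=1]; u = 9; return -14
verdict: not equivalent; witness: x=-1, y=2


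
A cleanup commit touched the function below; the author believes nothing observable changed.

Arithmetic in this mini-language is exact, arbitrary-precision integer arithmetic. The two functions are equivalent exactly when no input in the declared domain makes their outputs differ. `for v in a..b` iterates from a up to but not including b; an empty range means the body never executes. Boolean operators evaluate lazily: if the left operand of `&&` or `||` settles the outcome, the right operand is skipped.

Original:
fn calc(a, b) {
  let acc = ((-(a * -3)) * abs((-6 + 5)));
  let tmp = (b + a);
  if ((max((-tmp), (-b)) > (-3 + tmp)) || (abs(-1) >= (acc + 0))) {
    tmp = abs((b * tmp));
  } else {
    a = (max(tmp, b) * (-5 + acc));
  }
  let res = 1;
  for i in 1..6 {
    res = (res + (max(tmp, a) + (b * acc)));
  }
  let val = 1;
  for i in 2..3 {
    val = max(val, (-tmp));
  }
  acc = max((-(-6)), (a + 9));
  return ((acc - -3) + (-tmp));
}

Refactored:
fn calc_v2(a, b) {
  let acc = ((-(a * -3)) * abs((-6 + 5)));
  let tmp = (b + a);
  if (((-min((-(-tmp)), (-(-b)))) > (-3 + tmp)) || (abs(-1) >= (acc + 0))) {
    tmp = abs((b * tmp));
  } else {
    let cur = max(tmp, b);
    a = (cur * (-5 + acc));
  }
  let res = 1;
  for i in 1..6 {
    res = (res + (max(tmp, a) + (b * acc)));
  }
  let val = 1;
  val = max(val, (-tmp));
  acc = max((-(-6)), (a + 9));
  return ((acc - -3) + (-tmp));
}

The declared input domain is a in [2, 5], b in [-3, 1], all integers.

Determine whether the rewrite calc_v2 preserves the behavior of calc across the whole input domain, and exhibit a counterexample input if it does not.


Side by side, the visible changes include: local variable names differ, and min/max/abs usage differs, and loop structure differs.
As a probe, take a=3, b=1: calc runs acc = 9; tmp = 4; ((max((-tmp), (-b)) > (-3 + tmp)) || (abs(-1) >= (acc + 0))) -> false; a = 16; res = 1; [i=1]; res = 26; [i=2]; res = 51; [i=3]; res = 76; [i=4]; res = 101; [i=5]; res = 126; val = 1; [i=2]; val = 1; acc = 25; return 24; calc_v2 runs acc = 9; tmp = 4; (((-min((-(-tmp)), (-(-b)))) > (-3 + tmp)) || (abs(-1) >= (acc + 0))) -> false; cur = 4; a = 16; res = 1; [i=1]; res = 26; [i=2]; res = 51; [i=3]; res = 76; [i=4]; res = 101; [i=5]; res = 126; val = 1; val = 1; acc = 25; return 24; both end at 24.
An exhaustive pass over the 20 declared inputs shows identical outputs.
verdict: equivalent


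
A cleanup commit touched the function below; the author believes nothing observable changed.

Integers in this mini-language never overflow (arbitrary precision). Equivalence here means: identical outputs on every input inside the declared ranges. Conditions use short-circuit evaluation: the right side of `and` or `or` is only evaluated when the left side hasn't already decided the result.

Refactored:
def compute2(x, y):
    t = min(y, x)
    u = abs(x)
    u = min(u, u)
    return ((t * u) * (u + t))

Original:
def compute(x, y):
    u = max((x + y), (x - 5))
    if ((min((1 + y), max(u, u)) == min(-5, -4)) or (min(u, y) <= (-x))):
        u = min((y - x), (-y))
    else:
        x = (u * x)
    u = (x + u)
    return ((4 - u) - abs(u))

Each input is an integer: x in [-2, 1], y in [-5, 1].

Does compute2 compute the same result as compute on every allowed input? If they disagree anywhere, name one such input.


x=-2, y=-5 yields 4 from compute but 30 from compute2.
verdict: not equivalent; witness: x=-2, y=-5


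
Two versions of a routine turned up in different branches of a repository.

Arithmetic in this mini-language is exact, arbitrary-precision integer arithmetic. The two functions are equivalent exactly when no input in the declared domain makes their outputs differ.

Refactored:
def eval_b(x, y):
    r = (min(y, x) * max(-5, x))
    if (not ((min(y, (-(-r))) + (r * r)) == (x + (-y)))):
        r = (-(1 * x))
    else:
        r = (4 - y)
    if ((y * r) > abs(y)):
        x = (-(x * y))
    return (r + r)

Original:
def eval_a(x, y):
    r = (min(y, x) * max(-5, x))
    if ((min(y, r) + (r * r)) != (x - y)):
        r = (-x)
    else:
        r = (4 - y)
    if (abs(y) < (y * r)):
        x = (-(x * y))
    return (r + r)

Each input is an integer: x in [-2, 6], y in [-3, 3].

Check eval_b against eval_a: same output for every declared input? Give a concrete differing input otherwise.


This is a faithful refactor — comparison usage differs; and constant usage differs; and arithmetic usage differs; and boolean connective usage differs, but the computed results match everywhere.
As a probe, take x=0, y=-1: eval_a runs r = 0; ((min(y, r) + (r * r)) != (x - y)) -> true; r = 0; (abs(y) < (y * r)) -> false; return 0; eval_b runs r = 0; (not ((min(y, (-(-r))) + (r * r)) == (x + (-y)))) -> true; r = 0; ((y * r) > abs(y)) -> false; return 0; both end at 0.
Every one of the 63 inputs gives matching results.
verdict: equivalent


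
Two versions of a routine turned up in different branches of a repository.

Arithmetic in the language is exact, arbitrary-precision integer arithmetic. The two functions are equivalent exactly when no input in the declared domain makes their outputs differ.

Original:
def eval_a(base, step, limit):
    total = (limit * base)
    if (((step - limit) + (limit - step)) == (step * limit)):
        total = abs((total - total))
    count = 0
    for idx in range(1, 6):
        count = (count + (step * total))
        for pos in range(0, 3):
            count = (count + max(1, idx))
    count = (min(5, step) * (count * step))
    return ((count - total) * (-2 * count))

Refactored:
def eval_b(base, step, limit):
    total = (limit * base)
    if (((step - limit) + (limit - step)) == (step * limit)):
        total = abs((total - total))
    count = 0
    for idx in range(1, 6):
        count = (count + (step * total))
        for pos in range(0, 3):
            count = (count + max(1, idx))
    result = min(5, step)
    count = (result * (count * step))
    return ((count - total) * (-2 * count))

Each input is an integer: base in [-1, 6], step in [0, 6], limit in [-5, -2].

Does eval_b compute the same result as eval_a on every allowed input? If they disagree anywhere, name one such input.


Although local variable names differ, and statement counts differ, 224/224 inputs agree.
verdict: equivalent


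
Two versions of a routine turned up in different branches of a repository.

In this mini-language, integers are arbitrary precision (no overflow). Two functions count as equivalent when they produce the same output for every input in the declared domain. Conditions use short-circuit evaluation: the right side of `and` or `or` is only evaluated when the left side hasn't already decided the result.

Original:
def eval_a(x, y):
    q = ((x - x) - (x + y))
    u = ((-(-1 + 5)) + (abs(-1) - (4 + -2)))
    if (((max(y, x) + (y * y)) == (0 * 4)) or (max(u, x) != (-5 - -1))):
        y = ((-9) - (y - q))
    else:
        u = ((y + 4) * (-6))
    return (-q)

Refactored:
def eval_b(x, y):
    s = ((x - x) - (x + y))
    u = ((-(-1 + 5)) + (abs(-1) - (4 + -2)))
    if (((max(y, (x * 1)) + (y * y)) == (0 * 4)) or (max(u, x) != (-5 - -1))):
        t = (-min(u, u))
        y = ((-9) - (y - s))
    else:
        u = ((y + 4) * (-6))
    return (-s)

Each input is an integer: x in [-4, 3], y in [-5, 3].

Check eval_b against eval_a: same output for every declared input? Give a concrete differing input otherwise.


Changes here: constant usage differs; also min/max/abs usage differs; also arithmetic usage differs; also statement counts differ; also local variable names differ; the full 72-point sweep finds no disagreement.
verdict: equivalent


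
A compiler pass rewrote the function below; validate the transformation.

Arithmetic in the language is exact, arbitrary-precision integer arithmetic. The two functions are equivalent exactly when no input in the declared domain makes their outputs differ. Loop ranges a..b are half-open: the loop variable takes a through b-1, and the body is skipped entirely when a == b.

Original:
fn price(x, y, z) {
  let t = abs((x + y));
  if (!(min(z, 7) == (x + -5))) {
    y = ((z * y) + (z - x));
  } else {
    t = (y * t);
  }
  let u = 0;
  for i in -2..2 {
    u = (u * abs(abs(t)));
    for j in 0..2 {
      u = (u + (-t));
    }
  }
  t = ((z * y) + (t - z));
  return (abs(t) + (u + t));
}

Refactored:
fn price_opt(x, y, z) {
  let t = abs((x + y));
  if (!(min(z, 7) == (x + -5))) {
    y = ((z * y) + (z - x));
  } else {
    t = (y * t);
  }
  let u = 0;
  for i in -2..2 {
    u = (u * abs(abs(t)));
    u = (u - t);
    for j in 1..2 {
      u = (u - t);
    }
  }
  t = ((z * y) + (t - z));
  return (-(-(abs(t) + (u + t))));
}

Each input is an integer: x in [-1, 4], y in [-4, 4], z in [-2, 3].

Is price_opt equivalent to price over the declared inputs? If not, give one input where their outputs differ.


Side by side, the visible changes include: statement counts differ; and loop structure differs; and arithmetic usage differs.
One worked example (x=3, y=-3, z=-2) — price: t=0, then (!(min(z, 7) == (x + -5))) is false, then t=0, then u=0, then (i=-2), then u=0, then (j=0), then u=0, then (j=1), then u=0, then (i=-1), then u=0, then (j=0), then u=0, then (j=1), then u=0, then (i=0), then u=0, then (j=0), then u=0, then (j=1), then u=0, then (i=1), then u=0, then (j=0), then u=0, then (j=1), then u=0, then t=8, then returns 16; price_opt: t=0, then (!(min(z, 7) == (x + -5))) is false, then t=0, then u=0, then (i=-2), then u=0, then u=0, then (j=1), then u=0, then (i=-1), then u=0, then u=0, then (j=1), then u=0, then (i=0), then u=0, then u=0, then (j=1), then u=0, then (i=1), then u=0, then u=0, then (j=1), then u=0, then t=8, then returns 16; agreement on 16.
Across all 324 domain points the two functions coincide.
verdict: equivalent


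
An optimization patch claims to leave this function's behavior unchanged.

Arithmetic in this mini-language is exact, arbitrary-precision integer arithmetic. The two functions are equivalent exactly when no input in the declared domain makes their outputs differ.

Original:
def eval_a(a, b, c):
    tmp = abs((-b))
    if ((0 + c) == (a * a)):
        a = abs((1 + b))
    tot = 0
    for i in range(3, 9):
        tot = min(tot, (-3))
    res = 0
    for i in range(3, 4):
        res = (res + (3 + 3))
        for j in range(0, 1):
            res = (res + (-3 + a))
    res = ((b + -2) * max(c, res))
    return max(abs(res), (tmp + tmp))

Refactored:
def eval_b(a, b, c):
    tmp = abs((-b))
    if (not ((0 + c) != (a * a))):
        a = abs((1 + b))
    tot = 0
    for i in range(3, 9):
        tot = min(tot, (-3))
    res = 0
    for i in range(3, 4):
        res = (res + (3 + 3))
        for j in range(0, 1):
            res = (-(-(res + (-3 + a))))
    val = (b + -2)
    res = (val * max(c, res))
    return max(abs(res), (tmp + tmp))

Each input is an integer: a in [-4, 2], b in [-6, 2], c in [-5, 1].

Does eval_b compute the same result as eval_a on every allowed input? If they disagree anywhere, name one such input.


Equivalent — the differences include comparison usage differs, and local variable names differ, and boolean connective usage differs, and statement counts differ, yet no declared input distinguishes the two.
One worked example (a=1, b=0, c=0) — eval_a: tmp becomes 0; next ((0 + c) == (a * a)) evaluates to false; next tot becomes 0; next at i=3:; next tot becomes -3; next at i=4:; next tot becomes -3; next at i=5:; next tot becomes -3; next at i=6:; next tot becomes -3; next at i=7:; next tot becomes -3; next at i=8:; next tot becomes -3; next res becomes 0; next at i=3:; next res becomes 6; next at j=0:; next res becomes 4; next res becomes -8; next final value 8; eval_b: tmp becomes 0; next (not ((0 + c) != (a * a))) evaluates to false; next tot becomes 0; next at i=3:; next tot becomes -3; next at i=4:; next tot becomes -3; next at i=5:; next tot becomes -3; next at i=6:; next tot becomes -3; next at i=7:; next tot becomes -3; next at i=8:; next tot becomes -3; next res becomes 0; next at i=3:; next res becomes 6; next at j=0:; next res becomes 4; next val becomes -2; next res becomes -8; next final value 8; agreement on 8.
Every one of the 441 inputs gives matching results.
verdict: equivalent


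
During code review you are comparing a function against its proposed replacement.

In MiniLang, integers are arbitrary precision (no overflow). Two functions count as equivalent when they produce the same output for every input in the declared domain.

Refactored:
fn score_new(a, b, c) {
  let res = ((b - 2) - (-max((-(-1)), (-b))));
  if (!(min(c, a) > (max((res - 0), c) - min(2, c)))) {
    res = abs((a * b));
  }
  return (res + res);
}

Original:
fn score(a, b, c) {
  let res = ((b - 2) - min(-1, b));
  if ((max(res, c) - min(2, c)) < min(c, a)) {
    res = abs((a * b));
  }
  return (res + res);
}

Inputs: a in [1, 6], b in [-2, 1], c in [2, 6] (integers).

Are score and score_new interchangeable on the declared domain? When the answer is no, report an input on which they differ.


Not equivalent: a=1, b=-2, c=2 separates them (4 vs -4).
score: res := -2 | ((max(res, c) - min(2, c)) < min(c, a)): true | res := 2 | result 4
score_new: res := -2 | (!(min(c, a) > (max((res - 0), c) - min(2, c)))): false | result -4
verdict: not equivalent; witness: a=1, b=-2, c=2


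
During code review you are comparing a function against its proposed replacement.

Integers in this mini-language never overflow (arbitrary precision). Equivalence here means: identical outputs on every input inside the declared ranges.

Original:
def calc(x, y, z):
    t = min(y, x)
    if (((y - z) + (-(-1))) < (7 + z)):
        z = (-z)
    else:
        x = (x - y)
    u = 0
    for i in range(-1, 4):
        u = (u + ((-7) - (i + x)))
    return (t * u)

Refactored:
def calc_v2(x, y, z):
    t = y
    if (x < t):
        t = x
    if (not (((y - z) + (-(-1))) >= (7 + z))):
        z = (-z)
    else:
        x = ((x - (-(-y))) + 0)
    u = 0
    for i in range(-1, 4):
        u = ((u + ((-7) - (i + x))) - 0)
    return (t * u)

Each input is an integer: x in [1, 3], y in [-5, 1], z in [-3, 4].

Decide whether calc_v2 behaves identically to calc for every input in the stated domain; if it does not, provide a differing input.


Although arithmetic usage differs; also min/max/abs usage differs; also boolean connective usage differs; also constant usage differs; also statement counts differ; also branching structure differs; also comparison usage differs, 168/168 inputs agree.
verdict: equivalent


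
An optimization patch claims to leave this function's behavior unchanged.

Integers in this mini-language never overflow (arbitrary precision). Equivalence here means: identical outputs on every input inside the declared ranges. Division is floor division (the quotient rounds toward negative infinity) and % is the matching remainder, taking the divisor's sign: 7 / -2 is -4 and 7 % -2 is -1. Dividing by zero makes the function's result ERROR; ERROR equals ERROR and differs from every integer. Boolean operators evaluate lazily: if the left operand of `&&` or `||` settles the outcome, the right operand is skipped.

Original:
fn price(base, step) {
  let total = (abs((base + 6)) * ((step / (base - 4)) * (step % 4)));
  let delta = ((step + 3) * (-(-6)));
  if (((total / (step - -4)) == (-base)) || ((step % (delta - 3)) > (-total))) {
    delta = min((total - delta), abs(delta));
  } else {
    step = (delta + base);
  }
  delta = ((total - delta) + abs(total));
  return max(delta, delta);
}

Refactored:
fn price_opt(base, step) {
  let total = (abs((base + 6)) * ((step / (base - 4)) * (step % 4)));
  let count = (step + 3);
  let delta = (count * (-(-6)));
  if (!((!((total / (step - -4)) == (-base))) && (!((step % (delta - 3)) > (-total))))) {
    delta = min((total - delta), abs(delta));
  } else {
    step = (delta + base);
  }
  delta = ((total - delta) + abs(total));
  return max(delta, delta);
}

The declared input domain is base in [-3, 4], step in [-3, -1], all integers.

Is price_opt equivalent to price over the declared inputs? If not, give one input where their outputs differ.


Changes here: boolean connective usage differs; statement counts differ; local variable names differ; the full 24-point sweep finds no disagreement.
verdict: equivalent


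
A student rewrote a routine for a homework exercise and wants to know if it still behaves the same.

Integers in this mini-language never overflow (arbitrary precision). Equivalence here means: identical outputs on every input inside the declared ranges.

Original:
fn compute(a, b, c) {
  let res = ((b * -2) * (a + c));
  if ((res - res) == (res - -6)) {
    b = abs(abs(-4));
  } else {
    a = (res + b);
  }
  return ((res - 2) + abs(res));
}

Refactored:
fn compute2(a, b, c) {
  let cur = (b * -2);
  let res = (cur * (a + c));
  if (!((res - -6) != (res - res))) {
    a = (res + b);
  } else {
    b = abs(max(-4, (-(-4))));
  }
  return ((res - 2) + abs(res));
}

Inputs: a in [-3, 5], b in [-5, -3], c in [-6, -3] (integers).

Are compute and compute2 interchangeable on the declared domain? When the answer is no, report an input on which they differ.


There is a behavioral-looking edit here, yet the outcome never shifts on this domain.
One worked example (a=-1, b=-5, c=-4) — compute: res becomes -50; next ((res - res) == (res - -6)) evaluates to false; next a becomes -55; next final value -2; compute2: cur becomes 10; next res becomes -50; next (!((res - -6) != (res - res))) evaluates to false; next b becomes 4; next final value -2; agreement on -2.
Every one of the 108 inputs gives matching results.
verdict: equivalent


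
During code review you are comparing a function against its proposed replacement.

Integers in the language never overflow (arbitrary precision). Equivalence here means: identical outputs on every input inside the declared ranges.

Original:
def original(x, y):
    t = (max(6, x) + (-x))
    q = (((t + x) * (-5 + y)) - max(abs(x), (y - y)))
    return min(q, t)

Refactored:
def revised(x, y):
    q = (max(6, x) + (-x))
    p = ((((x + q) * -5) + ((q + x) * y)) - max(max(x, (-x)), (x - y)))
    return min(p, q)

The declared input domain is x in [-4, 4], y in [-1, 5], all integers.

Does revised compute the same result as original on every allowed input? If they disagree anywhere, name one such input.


Input x=0, y=-1: -36 from original versus -37 from revised.
verdict: not equivalent; witness: x=0, y=-1


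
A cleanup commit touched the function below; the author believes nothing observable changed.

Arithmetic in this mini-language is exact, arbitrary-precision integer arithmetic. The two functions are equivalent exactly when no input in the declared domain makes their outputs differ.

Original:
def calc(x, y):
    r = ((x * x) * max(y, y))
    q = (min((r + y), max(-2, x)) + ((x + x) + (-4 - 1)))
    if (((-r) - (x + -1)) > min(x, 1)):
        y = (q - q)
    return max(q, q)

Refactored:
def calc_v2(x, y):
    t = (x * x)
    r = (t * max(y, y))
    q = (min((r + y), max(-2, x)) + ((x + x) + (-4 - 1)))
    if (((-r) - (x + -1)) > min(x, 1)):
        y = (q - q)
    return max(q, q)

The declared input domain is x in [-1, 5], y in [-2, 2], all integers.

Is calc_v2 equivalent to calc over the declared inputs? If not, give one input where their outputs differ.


Although statement counts differ; and local variable names differ, 35/35 inputs agree.
verdict: equivalent


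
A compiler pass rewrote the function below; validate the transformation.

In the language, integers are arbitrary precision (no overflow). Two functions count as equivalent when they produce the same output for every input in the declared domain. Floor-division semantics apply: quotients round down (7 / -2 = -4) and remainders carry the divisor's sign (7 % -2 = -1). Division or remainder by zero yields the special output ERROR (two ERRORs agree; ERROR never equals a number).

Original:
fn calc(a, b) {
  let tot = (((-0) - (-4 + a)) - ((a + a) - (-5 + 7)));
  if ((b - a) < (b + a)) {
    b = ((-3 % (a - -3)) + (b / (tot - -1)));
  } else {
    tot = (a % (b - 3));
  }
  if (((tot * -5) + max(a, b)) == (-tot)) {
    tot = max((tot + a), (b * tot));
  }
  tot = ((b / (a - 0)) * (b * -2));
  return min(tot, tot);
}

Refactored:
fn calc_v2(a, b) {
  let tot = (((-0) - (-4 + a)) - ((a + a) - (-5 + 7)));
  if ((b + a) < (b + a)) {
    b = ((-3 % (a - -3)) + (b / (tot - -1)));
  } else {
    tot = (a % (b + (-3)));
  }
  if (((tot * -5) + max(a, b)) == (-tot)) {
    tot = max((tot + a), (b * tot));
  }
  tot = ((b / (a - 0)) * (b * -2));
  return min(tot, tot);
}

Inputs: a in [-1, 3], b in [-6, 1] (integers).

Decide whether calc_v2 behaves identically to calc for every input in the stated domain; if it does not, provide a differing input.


Consider the input a=1, b=-6.
calc: tot=3, then ((b - a) < (b + a)) is true, then b=-1, then (((tot * -5) + max(a, b)) == (-tot)) is false, then tot=-2, then returns -2
calc_v2: tot=3, then ((b + a) < (b + a)) is false, then tot=-8, then (((tot * -5) + max(a, b)) == (-tot)) is false, then tot=-72, then returns -72
-2 against -72: the behavior changed.
verdict: not equivalent; witness: a=1, b=-6


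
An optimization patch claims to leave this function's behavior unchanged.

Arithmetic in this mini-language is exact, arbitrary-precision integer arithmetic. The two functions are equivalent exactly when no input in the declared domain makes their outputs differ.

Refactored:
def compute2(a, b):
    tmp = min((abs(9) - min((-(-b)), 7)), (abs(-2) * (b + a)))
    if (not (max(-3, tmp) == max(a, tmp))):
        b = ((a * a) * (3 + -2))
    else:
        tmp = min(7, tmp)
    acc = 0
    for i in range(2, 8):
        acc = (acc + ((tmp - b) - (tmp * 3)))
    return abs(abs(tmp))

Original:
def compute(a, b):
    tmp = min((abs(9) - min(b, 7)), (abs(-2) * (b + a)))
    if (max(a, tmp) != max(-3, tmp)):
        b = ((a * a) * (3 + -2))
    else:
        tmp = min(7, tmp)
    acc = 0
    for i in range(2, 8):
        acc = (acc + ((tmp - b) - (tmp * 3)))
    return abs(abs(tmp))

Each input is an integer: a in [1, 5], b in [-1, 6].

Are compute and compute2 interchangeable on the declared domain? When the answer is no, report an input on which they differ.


Changes here: comparison usage differs, plus boolean connective usage differs; the full 40-point sweep finds no disagreement.
verdict: equivalent


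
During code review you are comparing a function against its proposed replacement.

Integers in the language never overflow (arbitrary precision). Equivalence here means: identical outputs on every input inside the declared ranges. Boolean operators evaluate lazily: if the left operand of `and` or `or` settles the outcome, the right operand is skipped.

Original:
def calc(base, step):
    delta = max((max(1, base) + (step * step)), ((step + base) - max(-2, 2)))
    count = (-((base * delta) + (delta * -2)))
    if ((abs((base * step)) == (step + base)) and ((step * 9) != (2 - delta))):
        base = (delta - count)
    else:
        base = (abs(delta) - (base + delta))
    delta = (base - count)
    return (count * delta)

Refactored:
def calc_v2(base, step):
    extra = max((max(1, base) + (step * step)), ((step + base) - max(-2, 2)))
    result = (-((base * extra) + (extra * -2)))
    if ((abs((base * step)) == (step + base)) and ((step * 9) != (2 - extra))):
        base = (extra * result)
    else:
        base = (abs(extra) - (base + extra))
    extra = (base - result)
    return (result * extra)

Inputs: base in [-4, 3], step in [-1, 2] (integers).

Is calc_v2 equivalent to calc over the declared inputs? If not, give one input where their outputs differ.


Try base=0, step=0.
calc: delta becomes 1; next count becomes 2; next ((abs((base * step)) == (step + base)) and ((step * 9) != (2 - delta))) evaluates to true; next base becomes -1; next delta becomes -3; next final value -6
calc_v2: extra becomes 1; next result becomes 2; next ((abs((base * step)) == (step + base)) and ((step * 9) != (2 - extra))) evaluates to true; next base becomes 2; next extra becomes 0; next final value 0
-6 vs 0 — the two versions disagree here.
verdict: not equivalent; witness: base=0, step=0
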